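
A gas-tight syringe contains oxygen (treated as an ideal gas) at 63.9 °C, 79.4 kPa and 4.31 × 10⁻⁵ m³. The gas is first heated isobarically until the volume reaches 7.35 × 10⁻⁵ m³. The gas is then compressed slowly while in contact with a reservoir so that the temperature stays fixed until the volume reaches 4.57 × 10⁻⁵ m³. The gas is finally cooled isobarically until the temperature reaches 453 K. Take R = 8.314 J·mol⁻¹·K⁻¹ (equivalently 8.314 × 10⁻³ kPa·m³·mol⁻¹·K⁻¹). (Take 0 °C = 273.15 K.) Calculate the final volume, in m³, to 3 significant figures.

Convert: T₁ = 337.0 K.
Isobaric, so V/T is constant: P₂ = P₁; T₂ = T₁·(V₂/V₁) = 574.8 K.
T constant ⇒ Boyle's law P V = const: T₃ = T₂; P₃ = P₂·(V₂/V₃) = 127.7 kPa.
Isobaric, so V/T is constant: P₄ = P₃; V₄ = V₃·(T₄/T₃) = 3.602e-05 m³.

V₄ ≈ 3.60e-05 m³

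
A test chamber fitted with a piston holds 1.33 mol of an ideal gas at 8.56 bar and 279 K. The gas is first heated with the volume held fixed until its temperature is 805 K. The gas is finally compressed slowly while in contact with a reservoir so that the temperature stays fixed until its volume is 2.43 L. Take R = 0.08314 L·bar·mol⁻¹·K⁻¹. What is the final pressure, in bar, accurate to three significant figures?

P₃ ≈ 36.6 bar

From PV = nRT: V₁ = nRT₁/P₁ = 3.604 L.
V constant ⇒ P ∝ T: V₂ = V₁; P₂ = P₁·(T₂/T₁) = 24.70 bar.
Isothermal, so P V is constant: T₃ = T₂; P₃ = P₂·(V₂/V₃) = 36.63 bar.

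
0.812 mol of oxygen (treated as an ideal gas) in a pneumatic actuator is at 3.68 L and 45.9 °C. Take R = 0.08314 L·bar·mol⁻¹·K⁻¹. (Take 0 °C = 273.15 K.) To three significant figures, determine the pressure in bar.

Convert: T = 319.05 K.
PV = nRT ⇒ P = nRT/V = (0.812 × 0.08314 × 319.05) / 3.68

P ≈ 5.85 bar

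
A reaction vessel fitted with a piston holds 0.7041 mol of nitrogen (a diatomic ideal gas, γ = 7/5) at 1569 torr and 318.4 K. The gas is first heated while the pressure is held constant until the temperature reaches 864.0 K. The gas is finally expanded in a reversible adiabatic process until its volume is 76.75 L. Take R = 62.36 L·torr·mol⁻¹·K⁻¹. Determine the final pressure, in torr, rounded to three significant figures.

From PV = nRT: V₁ = nRT₁/P₁ = 8.910 L.
P constant ⇒ V ∝ T: P₂ = P₁; V₂ = V₁·(T₂/T₁) = 24.18 L.
Adiabatic (γ = 7/5), T V^(γ−1) and P V^γ constant: T₃ = T₂·(V₂/V₃)^(γ−1) = 544.3 K; P₃ = P₂·(V₂/V₃)^γ = 311.4 torr.

P₃ ≈ 311 torr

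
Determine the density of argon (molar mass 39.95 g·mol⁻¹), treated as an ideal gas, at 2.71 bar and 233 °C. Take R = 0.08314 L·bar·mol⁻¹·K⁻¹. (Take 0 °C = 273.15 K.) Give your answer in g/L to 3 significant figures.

ρ ≈ 2.57 g/L

ρ = PM/(RT) = (2.71 × 39.95) / (0.08314 × 506.1)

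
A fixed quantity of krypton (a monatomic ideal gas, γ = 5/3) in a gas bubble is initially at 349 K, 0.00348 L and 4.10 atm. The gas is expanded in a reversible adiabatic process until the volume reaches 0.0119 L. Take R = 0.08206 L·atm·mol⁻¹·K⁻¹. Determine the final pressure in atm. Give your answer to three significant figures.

P₂ ≈ 0.528 atm

Reversible adiabatic, γ = 5/3: T₂ = T₁·(V₁/V₂)^(γ−1) = 153.8 K; P₂ = P₁·(V₁/V₂)^γ = 0.5282 atm.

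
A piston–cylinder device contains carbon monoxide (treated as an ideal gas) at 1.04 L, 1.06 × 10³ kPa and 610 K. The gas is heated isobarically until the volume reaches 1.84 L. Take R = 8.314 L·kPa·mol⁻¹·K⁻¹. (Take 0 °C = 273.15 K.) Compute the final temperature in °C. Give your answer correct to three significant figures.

Isobaric, so V/T is constant: P₂ = P₁; T₂ = T₁·(V₂/V₁) = 1079 K.

T₂ ≈ 806 °C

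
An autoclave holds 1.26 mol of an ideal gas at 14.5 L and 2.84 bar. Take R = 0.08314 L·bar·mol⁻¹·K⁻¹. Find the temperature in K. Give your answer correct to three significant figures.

PV = nRT ⇒ T = PV/(nR) = (2.84 × 14.5) / (1.26 × 0.08314)

T ≈ 393 K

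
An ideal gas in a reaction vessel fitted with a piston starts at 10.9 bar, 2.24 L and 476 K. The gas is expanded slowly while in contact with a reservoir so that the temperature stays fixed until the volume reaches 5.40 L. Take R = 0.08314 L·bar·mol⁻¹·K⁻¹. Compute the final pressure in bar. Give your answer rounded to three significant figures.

P₂ ≈ 4.52 bar

T constant ⇒ Boyle's law P V = const: T₂ = T₁; P₂ = P₁·(V₁/V₂) = 4.521 bar.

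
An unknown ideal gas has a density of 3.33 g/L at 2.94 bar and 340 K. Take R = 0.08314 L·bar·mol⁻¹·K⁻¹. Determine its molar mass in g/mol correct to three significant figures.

ρ = PM/(RT) ⇒ M = ρRT/P = (3.33 × 0.08314 × 340.0) / 2.94

M ≈ 32.0 g/mol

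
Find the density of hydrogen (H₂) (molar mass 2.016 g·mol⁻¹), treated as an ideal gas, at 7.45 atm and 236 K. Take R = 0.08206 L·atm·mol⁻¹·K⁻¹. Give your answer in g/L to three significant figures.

ρ ≈ 0.776 g/L

ρ = PM/(RT) = (7.45 × 2.016) / (0.08206 × 236.0)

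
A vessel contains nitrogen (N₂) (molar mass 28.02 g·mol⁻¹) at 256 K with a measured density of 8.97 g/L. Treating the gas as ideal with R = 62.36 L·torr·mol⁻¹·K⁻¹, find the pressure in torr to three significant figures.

ρ = PM/(RT) ⇒ P = ρRT/M = (8.97 × 62.36 × 256.0) / 28.02

P ≈ 5.11e+03 torr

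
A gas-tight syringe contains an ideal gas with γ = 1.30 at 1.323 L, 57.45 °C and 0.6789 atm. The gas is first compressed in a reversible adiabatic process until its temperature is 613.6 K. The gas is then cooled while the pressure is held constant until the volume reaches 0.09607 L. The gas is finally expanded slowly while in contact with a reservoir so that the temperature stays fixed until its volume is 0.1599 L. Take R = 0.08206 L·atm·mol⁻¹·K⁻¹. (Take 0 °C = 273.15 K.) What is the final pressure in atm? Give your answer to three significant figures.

P₄ ≈ 5.95 atm

Convert: T₁ = 330.6 K.
Reversible adiabatic, γ = 1.30: P₂ = P₁·(T₂/T₁)^(γ/(γ−1)) = 9.901 atm; V₂ = V₁·(T₁/T₂)^(1/(γ−1)) = 0.1684 L.
Isobaric, so V/T is constant: P₃ = P₂; T₃ = T₂·(V₃/V₂) = 350.1 K.
T constant ⇒ Boyle's law P V = const: T₄ = T₃; P₄ = P₃·(V₃/V₄) = 5.948 atm.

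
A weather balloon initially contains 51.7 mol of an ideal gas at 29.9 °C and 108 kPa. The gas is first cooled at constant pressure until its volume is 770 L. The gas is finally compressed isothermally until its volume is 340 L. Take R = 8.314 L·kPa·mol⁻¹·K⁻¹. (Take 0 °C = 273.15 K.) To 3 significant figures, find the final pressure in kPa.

Convert: T₁ = 303.0 K.
From PV = nRT: V₁ = nRT₁/P₁ = 1206 L.
Isobaric, so V/T is constant: P₂ = P₁; T₂ = T₁·(V₂/V₁) = 193.5 K.
Isothermal, so P V is constant: T₃ = T₂; P₃ = P₂·(V₂/V₃) = 244.6 kPa.

P₃ ≈ 245 kPa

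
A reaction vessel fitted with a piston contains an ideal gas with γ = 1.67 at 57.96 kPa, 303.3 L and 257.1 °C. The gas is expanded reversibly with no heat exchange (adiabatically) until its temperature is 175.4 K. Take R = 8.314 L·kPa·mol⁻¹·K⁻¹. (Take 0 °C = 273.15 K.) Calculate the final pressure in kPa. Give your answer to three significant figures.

P₂ ≈ 3.68 kPa

Convert: T₁ = 530.2 K.
Reversible adiabatic, γ = 1.67: P₂ = P₁·(T₂/T₁)^(γ/(γ−1)) = 3.678 kPa; V₂ = V₁·(T₁/T₂)^(1/(γ−1)) = 1581 L.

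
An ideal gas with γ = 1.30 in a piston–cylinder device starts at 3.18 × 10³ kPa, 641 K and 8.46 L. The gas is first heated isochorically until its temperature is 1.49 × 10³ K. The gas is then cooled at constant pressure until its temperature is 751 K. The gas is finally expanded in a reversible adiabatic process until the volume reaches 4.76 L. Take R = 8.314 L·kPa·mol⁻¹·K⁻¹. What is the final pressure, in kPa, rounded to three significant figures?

P₄ ≈ 6.41e+03 kPa

V constant ⇒ P ∝ T: V₂ = V₁; P₂ = P₁·(T₂/T₁) = 7392 kPa.
P constant ⇒ V ∝ T: P₃ = P₂; V₃ = V₂·(T₃/T₂) = 4.264 L.
Reversible adiabatic, γ = 1.30: T₄ = T₃·(V₃/V₄)^(γ−1) = 726.6 K; P₄ = P₃·(V₃/V₄)^γ = 6407 kPa.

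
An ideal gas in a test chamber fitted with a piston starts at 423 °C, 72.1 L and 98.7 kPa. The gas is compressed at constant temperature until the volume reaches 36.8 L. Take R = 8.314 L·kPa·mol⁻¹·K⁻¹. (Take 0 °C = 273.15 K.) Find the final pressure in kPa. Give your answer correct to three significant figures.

Convert: T₁ = 696.1 K.
T constant ⇒ Boyle's law P V = const: T₂ = T₁; P₂ = P₁·(V₁/V₂) = 193.4 kPa.

P₂ ≈ 193 kPa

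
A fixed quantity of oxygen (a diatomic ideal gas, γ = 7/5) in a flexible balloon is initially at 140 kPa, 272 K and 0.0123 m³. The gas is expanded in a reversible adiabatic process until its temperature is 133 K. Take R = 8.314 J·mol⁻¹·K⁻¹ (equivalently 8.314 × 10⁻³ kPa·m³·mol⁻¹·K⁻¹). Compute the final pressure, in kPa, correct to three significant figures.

Adiabatic (γ = 7/5), T V^(γ−1) and P V^γ constant: P₂ = P₁·(T₂/T₁)^(γ/(γ−1)) = 11.45 kPa; V₂ = V₁·(T₁/T₂)^(1/(γ−1)) = 0.07357 m³.

P₂ ≈ 11.4 kPa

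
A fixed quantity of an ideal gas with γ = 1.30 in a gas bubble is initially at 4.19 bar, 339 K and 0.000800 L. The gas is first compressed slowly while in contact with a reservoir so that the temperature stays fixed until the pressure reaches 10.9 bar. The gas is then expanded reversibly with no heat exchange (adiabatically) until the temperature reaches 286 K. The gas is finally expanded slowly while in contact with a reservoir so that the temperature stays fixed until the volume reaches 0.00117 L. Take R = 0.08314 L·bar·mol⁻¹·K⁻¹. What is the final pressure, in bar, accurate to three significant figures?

P₄ ≈ 2.42 bar

T constant ⇒ Boyle's law P V = const: T₂ = T₁; V₂ = V₁·(P₁/P₂) = 0.0003075 L.
Adiabatic (γ = 1.30), T V^(γ−1) and P V^γ constant: P₃ = P₂·(T₃/T₂)^(γ/(γ−1)) = 5.218 bar; V₃ = V₂·(T₂/T₃)^(1/(γ−1)) = 0.0005420 L.
T constant ⇒ Boyle's law P V = const: T₄ = T₃; P₄ = P₃·(V₃/V₄) = 2.417 bar.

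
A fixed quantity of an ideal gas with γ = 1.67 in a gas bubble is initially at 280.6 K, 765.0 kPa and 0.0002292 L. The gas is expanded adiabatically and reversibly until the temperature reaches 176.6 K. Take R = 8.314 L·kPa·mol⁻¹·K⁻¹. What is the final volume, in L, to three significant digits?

V₂ ≈ 0.000457 L

Adiabatic (γ = 1.67), T V^(γ−1) and P V^γ constant: P₂ = P₁·(T₂/T₁)^(γ/(γ−1)) = 241.2 kPa; V₂ = V₁·(T₁/T₂)^(1/(γ−1)) = 0.0004575 L.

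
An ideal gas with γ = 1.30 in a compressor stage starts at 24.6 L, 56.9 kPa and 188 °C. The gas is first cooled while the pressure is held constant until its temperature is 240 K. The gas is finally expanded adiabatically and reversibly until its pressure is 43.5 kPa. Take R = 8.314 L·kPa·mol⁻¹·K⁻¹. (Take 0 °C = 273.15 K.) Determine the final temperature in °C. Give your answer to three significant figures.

T₃ ≈ -47.6 °C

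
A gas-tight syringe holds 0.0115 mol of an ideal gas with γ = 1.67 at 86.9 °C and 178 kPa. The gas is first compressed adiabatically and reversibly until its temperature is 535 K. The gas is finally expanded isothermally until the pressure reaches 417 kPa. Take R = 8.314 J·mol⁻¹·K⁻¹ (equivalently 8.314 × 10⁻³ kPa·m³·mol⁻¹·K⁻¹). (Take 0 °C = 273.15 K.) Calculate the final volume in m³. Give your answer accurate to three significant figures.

Convert: T₁ = 360.0 K.
From PV = nRT: V₁ = nRT₁/P₁ = 0.0001934 m³.
Adiabatic (γ = 1.67), T V^(γ−1) and P V^γ constant: P₂ = P₁·(T₂/T₁)^(γ/(γ−1)) = 477.7 kPa; V₂ = V₁·(T₁/T₂)^(1/(γ−1)) = 0.0001071 m³.
Isothermal, so P V is constant: T₃ = T₂; V₃ = V₂·(P₂/P₃) = 0.0001227 m³.

V₃ ≈ 0.000123 m³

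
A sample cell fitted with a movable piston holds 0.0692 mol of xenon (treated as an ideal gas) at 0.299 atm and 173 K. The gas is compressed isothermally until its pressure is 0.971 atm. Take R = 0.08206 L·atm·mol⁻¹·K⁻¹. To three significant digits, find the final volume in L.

V₂ ≈ 1.01 L

From PV = nRT: V₁ = nRT₁/P₁ = 3.286 L.
T constant ⇒ Boyle's law P V = const: T₂ = T₁; V₂ = V₁·(P₁/P₂) = 1.012 L.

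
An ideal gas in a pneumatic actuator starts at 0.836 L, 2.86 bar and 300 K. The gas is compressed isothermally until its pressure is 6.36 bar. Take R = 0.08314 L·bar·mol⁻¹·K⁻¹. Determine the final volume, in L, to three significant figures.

T constant ⇒ Boyle's law P V = const: T₂ = T₁; V₂ = V₁·(P₁/P₂) = 0.3759 L.

V₂ ≈ 0.376 L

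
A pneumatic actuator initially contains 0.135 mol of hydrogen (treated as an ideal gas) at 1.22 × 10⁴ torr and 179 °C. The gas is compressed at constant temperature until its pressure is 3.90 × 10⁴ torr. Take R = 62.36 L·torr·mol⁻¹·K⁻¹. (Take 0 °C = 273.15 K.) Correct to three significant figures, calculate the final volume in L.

Convert: T₁ = 452.1 K.
From PV = nRT: V₁ = nRT₁/P₁ = 0.3120 L.
T constant ⇒ Boyle's law P V = const: T₂ = T₁; V₂ = V₁·(P₁/P₂) = 0.09760 L.

V₂ ≈ 0.0976 L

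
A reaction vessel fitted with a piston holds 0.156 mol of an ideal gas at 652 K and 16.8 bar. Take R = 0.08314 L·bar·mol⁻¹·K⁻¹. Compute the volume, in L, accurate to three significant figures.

PV = nRT ⇒ V = nRT/P = (0.156 × 0.08314 × 652) / 16.8

V ≈ 0.503 L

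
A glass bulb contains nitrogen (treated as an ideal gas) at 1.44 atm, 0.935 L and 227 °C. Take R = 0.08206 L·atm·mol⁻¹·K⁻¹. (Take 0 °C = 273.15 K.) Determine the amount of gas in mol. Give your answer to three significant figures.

Convert: T = 500.15 K.
PV = nRT ⇒ n = PV/(RT) = (1.44 × 0.935) / (0.08206 × 500.15)

n ≈ 0.0328 mol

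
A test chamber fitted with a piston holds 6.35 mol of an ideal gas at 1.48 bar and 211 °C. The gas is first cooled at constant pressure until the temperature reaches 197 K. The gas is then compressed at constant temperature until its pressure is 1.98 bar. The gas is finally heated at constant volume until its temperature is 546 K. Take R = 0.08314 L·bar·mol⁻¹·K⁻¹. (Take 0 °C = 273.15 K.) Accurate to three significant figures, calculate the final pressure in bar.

Convert: T₁ = 484.1 K.
From PV = nRT: V₁ = nRT₁/P₁ = 172.7 L.
P constant ⇒ V ∝ T: P₂ = P₁; V₂ = V₁·(T₂/T₁) = 70.27 L.
Isothermal, so P V is constant: T₃ = T₂; V₃ = V₂·(P₂/P₃) = 52.53 L.
V constant ⇒ P ∝ T: V₄ = V₃; P₄ = P₃·(T₄/T₃) = 5.488 bar.

P₄ ≈ 5.49 bar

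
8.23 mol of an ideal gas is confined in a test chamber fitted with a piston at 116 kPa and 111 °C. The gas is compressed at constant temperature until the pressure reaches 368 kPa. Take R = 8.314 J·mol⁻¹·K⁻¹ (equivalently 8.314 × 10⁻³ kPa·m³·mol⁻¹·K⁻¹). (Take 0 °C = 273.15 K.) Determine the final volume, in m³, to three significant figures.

Convert: T₁ = 384.1 K.
From PV = nRT: V₁ = nRT₁/P₁ = 0.2266 m³.
Isothermal, so P V is constant: T₂ = T₁; V₂ = V₁·(P₁/P₂) = 0.07143 m³.

V₂ ≈ 0.0714 m³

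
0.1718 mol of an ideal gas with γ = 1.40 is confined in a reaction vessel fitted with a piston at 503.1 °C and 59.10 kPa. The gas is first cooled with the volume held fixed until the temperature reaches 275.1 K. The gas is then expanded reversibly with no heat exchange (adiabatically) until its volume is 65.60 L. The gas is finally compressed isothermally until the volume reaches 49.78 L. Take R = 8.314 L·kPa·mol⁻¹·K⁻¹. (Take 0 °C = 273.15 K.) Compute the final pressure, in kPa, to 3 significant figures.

Convert: T₁ = 776.2 K.
From PV = nRT: V₁ = nRT₁/P₁ = 18.76 L.
V constant ⇒ P ∝ T: V₂ = V₁; P₂ = P₁·(T₂/T₁) = 20.94 kPa.
Adiabatic (γ = 1.40), T V^(γ−1) and P V^γ constant: T₃ = T₂·(V₂/V₃)^(γ−1) = 166.7 K; P₃ = P₂·(V₂/V₃)^γ = 3.630 kPa.
Isothermal, so P V is constant: T₄ = T₃; P₄ = P₃·(V₃/V₄) = 4.784 kPa.

P₄ ≈ 4.78 kPa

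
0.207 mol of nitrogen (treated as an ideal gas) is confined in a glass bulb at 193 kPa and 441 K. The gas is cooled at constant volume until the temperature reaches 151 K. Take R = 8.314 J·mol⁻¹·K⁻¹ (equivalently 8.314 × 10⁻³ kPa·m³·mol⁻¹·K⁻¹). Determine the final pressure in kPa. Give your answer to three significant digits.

From PV = nRT: V₁ = nRT₁/P₁ = 0.003932 m³.
Isochoric, so P/T is constant: V₂ = V₁; P₂ = P₁·(T₂/T₁) = 66.08 kPa.

P₂ ≈ 66.1 kPa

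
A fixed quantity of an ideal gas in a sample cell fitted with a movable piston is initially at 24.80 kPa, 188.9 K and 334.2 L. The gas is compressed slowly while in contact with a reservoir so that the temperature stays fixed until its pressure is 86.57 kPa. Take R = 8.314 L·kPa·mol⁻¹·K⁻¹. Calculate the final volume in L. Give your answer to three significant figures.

Isothermal, so P V is constant: T₂ = T₁; V₂ = V₁·(P₁/P₂) = 95.74 L.

V₂ ≈ 95.7 L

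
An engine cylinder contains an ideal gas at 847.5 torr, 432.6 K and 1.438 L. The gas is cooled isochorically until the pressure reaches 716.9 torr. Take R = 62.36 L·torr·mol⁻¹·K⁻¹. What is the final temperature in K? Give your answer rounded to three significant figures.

T₂ ≈ 366 K

V constant ⇒ P ∝ T: V₂ = V₁; T₂ = T₁·(P₂/P₁) = 365.9 K.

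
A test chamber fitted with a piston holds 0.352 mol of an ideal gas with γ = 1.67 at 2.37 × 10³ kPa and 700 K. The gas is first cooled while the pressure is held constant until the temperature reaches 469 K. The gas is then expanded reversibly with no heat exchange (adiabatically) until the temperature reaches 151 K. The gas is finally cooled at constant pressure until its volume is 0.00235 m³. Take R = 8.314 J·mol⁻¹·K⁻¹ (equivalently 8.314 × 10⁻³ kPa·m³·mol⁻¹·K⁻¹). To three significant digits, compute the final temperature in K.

T₄ ≈ 113 K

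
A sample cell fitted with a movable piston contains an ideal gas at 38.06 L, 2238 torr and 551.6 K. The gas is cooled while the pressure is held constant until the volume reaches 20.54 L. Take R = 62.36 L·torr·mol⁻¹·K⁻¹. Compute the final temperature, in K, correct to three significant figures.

T₂ ≈ 298 K

P constant ⇒ V ∝ T: P₂ = P₁; T₂ = T₁·(V₂/V₁) = 297.7 K.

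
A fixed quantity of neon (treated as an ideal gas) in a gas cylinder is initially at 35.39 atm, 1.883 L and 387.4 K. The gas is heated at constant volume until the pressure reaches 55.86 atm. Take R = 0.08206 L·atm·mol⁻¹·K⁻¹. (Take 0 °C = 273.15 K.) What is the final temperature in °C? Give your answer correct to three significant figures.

Isochoric, so P/T is constant: V₂ = V₁; T₂ = T₁·(P₂/P₁) = 611.5 K.

T₂ ≈ 338 °C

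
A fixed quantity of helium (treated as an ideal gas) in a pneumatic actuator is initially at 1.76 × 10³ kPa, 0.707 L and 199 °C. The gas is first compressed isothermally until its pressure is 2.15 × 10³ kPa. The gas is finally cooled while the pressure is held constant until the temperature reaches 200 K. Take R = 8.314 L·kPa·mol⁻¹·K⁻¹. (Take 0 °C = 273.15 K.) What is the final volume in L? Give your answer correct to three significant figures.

Convert: T₁ = 472.1 K.
Isothermal, so P V is constant: T₂ = T₁; V₂ = V₁·(P₁/P₂) = 0.5788 L.
Isobaric, so V/T is constant: P₃ = P₂; V₃ = V₂·(T₃/T₂) = 0.2452 L.

V₃ ≈ 0.245 L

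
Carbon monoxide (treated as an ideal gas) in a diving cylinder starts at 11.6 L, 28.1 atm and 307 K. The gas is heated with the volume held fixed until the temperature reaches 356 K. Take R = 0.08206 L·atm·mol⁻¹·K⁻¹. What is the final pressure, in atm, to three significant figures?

V constant ⇒ P ∝ T: V₂ = V₁; P₂ = P₁·(T₂/T₁) = 32.59 atm.

P₂ ≈ 32.6 atm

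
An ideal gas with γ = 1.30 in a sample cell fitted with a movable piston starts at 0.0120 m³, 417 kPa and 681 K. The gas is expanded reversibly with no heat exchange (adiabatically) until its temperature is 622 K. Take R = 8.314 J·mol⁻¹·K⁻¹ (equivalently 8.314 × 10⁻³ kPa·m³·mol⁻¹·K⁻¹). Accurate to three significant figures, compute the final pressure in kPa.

Reversible adiabatic, γ = 1.30: P₂ = P₁·(T₂/T₁)^(γ/(γ−1)) = 281.6 kPa; V₂ = V₁·(T₁/T₂)^(1/(γ−1)) = 0.01623 m³.

P₂ ≈ 282 kPa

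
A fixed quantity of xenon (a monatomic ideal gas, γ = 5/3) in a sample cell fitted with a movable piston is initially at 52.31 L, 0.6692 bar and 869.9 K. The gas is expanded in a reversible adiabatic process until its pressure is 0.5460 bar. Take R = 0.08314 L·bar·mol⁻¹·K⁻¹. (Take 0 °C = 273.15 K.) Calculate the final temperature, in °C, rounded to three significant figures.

Adiabatic (γ = 5/3), T V^(γ−1) and P V^γ constant: T₂ = T₁·(P₂/P₁)^((γ−1)/γ) = 801.9 K; V₂ = V₁·(P₁/P₂)^(1/γ) = 59.10 L.

T₂ ≈ 529 °C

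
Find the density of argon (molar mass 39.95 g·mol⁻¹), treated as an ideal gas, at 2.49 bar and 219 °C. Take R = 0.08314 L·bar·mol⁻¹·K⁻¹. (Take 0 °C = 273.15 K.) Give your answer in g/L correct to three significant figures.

ρ = PM/(RT) = (2.49 × 39.95) / (0.08314 × 492.1)

ρ ≈ 2.43 g/L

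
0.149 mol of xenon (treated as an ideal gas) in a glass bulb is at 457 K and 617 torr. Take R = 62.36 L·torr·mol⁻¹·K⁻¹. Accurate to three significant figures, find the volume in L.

PV = nRT ⇒ V = nRT/P = (0.149 × 62.36 × 457) / 617

V ≈ 6.88 L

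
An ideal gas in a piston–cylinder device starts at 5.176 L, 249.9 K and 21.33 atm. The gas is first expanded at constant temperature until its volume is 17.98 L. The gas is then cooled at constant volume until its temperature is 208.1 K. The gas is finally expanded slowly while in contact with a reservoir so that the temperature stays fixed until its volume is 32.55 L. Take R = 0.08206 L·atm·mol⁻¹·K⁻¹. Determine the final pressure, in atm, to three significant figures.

P₄ ≈ 2.82 atm

T constant ⇒ Boyle's law P V = const: T₂ = T₁; P₂ = P₁·(V₁/V₂) = 6.140 atm.
Isochoric, so P/T is constant: V₃ = V₂; P₃ = P₂·(T₃/T₂) = 5.113 atm.
T constant ⇒ Boyle's law P V = const: T₄ = T₃; P₄ = P₃·(V₃/V₄) = 2.824 atm.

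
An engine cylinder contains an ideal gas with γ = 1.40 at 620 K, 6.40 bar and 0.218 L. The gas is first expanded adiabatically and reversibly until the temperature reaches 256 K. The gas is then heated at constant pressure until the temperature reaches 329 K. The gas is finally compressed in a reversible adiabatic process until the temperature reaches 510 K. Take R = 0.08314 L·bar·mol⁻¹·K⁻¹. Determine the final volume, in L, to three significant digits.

Reversible adiabatic, γ = 1.40: P₂ = P₁·(T₂/T₁)^(γ/(γ−1)) = 0.2895 bar; V₂ = V₁·(T₁/T₂)^(1/(γ−1)) = 1.990 L.
Isobaric, so V/T is constant: P₃ = P₂; V₃ = V₂·(T₃/T₂) = 2.557 L.
Reversible adiabatic, γ = 1.40: P₄ = P₃·(T₄/T₃)^(γ/(γ−1)) = 1.343 bar; V₄ = V₃·(T₃/T₄)^(1/(γ−1)) = 0.8548 L.

V₄ ≈ 0.855 L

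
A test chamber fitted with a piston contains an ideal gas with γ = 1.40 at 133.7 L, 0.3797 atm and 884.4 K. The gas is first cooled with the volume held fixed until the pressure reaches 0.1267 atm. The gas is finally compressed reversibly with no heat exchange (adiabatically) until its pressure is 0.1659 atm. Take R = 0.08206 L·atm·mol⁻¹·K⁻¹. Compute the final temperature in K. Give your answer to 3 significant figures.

Isochoric, so P/T is constant: V₂ = V₁; T₂ = T₁·(P₂/P₁) = 295.1 K.
Reversible adiabatic, γ = 1.40: T₃ = T₂·(P₃/P₂)^((γ−1)/γ) = 318.7 K; V₃ = V₂·(P₂/P₃)^(1/γ) = 110.3 L.

T₃ ≈ 319 K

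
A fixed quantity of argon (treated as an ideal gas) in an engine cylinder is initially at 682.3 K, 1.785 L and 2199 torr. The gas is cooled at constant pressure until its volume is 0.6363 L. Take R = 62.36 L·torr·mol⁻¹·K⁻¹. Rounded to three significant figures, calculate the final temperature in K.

Isobaric, so V/T is constant: P₂ = P₁; T₂ = T₁·(V₂/V₁) = 243.2 K.

T₂ ≈ 243 K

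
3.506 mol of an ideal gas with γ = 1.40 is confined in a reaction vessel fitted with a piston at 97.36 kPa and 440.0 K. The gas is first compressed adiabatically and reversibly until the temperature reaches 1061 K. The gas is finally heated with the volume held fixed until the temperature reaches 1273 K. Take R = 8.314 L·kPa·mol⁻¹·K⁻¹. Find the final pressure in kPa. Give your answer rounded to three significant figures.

From PV = nRT: V₁ = nRT₁/P₁ = 131.7 L.
Reversible adiabatic, γ = 1.40: P₂ = P₁·(T₂/T₁)^(γ/(γ−1)) = 2120 kPa; V₂ = V₁·(T₁/T₂)^(1/(γ−1)) = 14.59 L.
V constant ⇒ P ∝ T: V₃ = V₂; P₃ = P₂·(T₃/T₂) = 2543 kPa.

P₃ ≈ 2.54e+03 kPa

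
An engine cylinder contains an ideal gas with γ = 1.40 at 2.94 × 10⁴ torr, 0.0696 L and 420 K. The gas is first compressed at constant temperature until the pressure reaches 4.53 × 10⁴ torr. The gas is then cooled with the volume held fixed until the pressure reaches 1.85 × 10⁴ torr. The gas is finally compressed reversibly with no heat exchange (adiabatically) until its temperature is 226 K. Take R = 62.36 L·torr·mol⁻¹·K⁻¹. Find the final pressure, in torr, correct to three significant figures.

P₄ ≈ 4.86e+04 torr

T constant ⇒ Boyle's law P V = const: T₂ = T₁; V₂ = V₁·(P₁/P₂) = 0.04517 L.
Isochoric, so P/T is constant: V₃ = V₂; T₃ = T₂·(P₃/P₂) = 171.5 K.
Reversible adiabatic, γ = 1.40: P₄ = P₃·(T₄/T₃)^(γ/(γ−1)) = 4.858e+04 torr; V₄ = V₃·(T₃/T₄)^(1/(γ−1)) = 0.02267 L.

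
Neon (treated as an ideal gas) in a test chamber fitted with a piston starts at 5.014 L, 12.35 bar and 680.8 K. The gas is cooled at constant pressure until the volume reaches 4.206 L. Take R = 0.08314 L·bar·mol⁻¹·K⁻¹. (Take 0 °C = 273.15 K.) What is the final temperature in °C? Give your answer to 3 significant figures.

T₂ ≈ 298 °C

Isobaric, so V/T is constant: P₂ = P₁; T₂ = T₁·(V₂/V₁) = 571.1 K.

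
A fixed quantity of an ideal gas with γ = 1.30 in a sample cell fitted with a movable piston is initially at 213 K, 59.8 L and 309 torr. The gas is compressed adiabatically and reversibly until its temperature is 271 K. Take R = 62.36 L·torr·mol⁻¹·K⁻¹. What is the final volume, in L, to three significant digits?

Adiabatic (γ = 1.30), T V^(γ−1) and P V^γ constant: P₂ = P₁·(T₂/T₁)^(γ/(γ−1)) = 877.4 torr; V₂ = V₁·(T₁/T₂)^(1/(γ−1)) = 26.80 L.

V₂ ≈ 26.8 L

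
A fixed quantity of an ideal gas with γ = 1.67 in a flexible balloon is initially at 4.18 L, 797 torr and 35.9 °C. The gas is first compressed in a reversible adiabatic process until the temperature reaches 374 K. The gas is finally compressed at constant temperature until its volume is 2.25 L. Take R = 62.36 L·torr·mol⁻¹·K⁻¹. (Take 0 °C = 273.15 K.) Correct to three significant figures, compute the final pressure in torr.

Convert: T₁ = 309.0 K.
Adiabatic (γ = 1.67), T V^(γ−1) and P V^γ constant: P₂ = P₁·(T₂/T₁)^(γ/(γ−1)) = 1282 torr; V₂ = V₁·(T₁/T₂)^(1/(γ−1)) = 3.144 L.
Isothermal, so P V is constant: T₃ = T₂; P₃ = P₂·(V₂/V₃) = 1792 torr.

P₃ ≈ 1.79e+03 torr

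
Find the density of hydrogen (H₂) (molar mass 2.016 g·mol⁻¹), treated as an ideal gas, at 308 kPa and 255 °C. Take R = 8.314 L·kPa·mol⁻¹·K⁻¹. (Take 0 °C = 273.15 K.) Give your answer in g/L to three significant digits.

ρ = PM/(RT) = (308 × 2.016) / (8.314 × 528.1)

ρ ≈ 0.141 g/L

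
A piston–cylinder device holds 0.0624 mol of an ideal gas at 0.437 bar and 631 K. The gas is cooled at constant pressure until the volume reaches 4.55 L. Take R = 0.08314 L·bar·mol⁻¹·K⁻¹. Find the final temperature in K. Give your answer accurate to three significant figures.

T₂ ≈ 383 K

From PV = nRT: V₁ = nRT₁/P₁ = 7.491 L.
Isobaric, so V/T is constant: P₂ = P₁; T₂ = T₁·(V₂/V₁) = 383.3 K.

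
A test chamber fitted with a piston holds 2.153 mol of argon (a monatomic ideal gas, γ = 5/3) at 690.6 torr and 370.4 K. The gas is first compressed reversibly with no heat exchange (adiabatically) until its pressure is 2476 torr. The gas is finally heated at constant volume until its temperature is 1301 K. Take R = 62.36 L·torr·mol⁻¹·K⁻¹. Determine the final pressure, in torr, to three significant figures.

From PV = nRT: V₁ = nRT₁/P₁ = 72.01 L.
Reversible adiabatic, γ = 5/3: T₂ = T₁·(P₂/P₁)^((γ−1)/γ) = 617.3 K; V₂ = V₁·(P₁/P₂)^(1/γ) = 33.47 L.
Isochoric, so P/T is constant: V₃ = V₂; P₃ = P₂·(T₃/T₂) = 5219 torr.

P₃ ≈ 5.22e+03 torr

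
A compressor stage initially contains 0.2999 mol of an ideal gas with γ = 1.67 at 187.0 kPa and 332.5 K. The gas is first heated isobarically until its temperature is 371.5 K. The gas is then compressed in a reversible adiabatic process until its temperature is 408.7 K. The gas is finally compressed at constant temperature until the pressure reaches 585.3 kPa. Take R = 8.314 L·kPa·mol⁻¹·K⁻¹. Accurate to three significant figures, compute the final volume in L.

From PV = nRT: V₁ = nRT₁/P₁ = 4.433 L.
P constant ⇒ V ∝ T: P₂ = P₁; V₂ = V₁·(T₂/T₁) = 4.953 L.
Adiabatic (γ = 1.67), T V^(γ−1) and P V^γ constant: P₃ = P₂·(T₃/T₂)^(γ/(γ−1)) = 237.2 kPa; V₃ = V₂·(T₂/T₃)^(1/(γ−1)) = 4.296 L.
T constant ⇒ Boyle's law P V = const: T₄ = T₃; V₄ = V₃·(P₃/P₄) = 1.741 L.

V₄ ≈ 1.74 L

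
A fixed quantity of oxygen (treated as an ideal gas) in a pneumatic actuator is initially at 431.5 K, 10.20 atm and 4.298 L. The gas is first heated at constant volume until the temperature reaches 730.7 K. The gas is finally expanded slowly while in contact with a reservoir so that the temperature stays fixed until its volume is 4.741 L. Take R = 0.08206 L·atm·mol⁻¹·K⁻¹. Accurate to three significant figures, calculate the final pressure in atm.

P₃ ≈ 15.7 atm

V constant ⇒ P ∝ T: V₂ = V₁; P₂ = P₁·(T₂/T₁) = 17.27 atm.
T constant ⇒ Boyle's law P V = const: T₃ = T₂; P₃ = P₂·(V₂/V₃) = 15.66 atm.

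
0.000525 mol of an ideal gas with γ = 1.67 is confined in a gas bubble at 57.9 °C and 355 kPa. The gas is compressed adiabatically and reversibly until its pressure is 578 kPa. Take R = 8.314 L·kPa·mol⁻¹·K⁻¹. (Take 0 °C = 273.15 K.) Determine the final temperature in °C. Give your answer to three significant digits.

Convert: T₁ = 331.0 K.
From PV = nRT: V₁ = nRT₁/P₁ = 0.004070 L.
Reversible adiabatic, γ = 1.67: T₂ = T₁·(P₂/P₁)^((γ−1)/γ) = 402.6 K; V₂ = V₁·(P₁/P₂)^(1/γ) = 0.003040 L.

T₂ ≈ 129 °C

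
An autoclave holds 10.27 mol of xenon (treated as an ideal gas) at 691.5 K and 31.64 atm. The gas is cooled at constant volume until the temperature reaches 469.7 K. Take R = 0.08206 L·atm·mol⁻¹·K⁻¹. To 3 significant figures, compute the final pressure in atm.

P₂ ≈ 21.5 atm

From PV = nRT: V₁ = nRT₁/P₁ = 18.42 L.
Isochoric, so P/T is constant: V₂ = V₁; P₂ = P₁·(T₂/T₁) = 21.49 atm.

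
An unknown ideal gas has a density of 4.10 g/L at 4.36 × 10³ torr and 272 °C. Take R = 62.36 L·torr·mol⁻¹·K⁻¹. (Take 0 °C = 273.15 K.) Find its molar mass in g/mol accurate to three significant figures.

M ≈ 32.0 g/mol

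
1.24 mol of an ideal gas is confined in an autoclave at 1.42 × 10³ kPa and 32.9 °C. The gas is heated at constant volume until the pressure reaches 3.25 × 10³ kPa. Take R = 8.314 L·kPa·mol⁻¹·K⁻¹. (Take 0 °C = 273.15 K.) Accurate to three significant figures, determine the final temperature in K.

T₂ ≈ 700 K

Convert: T₁ = 306.0 K.
From PV = nRT: V₁ = nRT₁/P₁ = 2.222 L.
V constant ⇒ P ∝ T: V₂ = V₁; T₂ = T₁·(P₂/P₁) = 700.5 K.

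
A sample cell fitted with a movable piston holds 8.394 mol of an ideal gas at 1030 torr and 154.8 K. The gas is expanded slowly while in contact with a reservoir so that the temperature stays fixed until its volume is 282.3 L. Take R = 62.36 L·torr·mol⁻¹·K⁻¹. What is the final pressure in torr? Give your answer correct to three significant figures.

From PV = nRT: V₁ = nRT₁/P₁ = 78.67 L.
Isothermal, so P V is constant: T₂ = T₁; P₂ = P₁·(V₁/V₂) = 287.0 torr.

P₂ ≈ 287 torr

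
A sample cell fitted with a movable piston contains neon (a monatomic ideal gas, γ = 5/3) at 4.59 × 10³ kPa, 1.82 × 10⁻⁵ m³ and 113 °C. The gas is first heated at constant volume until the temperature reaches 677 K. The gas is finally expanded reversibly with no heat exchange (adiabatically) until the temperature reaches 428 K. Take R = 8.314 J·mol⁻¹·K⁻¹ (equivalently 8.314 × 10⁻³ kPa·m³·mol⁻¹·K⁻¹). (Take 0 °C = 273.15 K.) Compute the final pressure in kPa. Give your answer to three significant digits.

P₃ ≈ 2.56e+03 kPa

Convert: T₁ = 386.1 K.
V constant ⇒ P ∝ T: V₂ = V₁; P₂ = P₁·(T₂/T₁) = 8047 kPa.
Reversible adiabatic, γ = 5/3: P₃ = P₂·(T₃/T₂)^(γ/(γ−1)) = 2557 kPa; V₃ = V₂·(T₂/T₃)^(1/(γ−1)) = 3.621e-05 m³.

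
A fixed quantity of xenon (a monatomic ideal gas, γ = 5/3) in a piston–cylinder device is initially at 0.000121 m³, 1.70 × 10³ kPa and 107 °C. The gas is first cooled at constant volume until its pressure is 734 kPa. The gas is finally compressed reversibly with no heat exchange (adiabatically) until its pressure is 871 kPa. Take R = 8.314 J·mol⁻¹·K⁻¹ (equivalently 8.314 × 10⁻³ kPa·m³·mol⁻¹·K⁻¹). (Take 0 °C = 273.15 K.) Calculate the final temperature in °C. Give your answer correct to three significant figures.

T₃ ≈ -97.4 °C

Convert: T₁ = 380.1 K.
V constant ⇒ P ∝ T: V₂ = V₁; T₂ = T₁·(P₂/P₁) = 164.1 K.
Reversible adiabatic, γ = 5/3: T₃ = T₂·(P₃/P₂)^((γ−1)/γ) = 175.8 K; V₃ = V₂·(P₂/P₃)^(1/γ) = 0.0001092 m³.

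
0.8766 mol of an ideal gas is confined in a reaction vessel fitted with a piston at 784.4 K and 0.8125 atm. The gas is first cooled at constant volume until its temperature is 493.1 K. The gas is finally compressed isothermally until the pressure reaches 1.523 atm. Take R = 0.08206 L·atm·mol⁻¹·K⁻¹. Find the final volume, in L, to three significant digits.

V₃ ≈ 23.3 L

From PV = nRT: V₁ = nRT₁/P₁ = 69.45 L.
V constant ⇒ P ∝ T: V₂ = V₁; P₂ = P₁·(T₂/T₁) = 0.5108 atm.
Isothermal, so P V is constant: T₃ = T₂; V₃ = V₂·(P₂/P₃) = 23.29 L.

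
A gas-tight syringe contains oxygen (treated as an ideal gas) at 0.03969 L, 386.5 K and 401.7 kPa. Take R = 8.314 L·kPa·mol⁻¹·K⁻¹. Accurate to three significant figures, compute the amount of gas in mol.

n ≈ 0.00496 mol

PV = nRT ⇒ n = PV/(RT) = (401.7 × 0.03969) / (8.314 × 386.5)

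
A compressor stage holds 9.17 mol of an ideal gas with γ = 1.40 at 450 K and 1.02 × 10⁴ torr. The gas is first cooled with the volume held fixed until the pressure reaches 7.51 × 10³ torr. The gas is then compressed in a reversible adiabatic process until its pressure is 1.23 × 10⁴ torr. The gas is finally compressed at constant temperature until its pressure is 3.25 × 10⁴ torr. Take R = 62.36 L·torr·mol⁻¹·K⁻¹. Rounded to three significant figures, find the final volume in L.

From PV = nRT: V₁ = nRT₁/P₁ = 25.23 L.
V constant ⇒ P ∝ T: V₂ = V₁; T₂ = T₁·(P₂/P₁) = 331.3 K.
Reversible adiabatic, γ = 1.40: T₃ = T₂·(P₃/P₂)^((γ−1)/γ) = 381.5 K; V₃ = V₂·(P₂/P₃)^(1/γ) = 17.74 L.
Isothermal, so P V is constant: T₄ = T₃; V₄ = V₃·(P₃/P₄) = 6.712 L.

V₄ ≈ 6.71 L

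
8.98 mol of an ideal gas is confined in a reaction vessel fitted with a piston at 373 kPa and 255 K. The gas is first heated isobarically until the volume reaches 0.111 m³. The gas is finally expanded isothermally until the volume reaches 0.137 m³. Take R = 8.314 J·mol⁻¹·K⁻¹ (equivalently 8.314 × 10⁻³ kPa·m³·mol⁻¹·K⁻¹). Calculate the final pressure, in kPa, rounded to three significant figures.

P₃ ≈ 302 kPa

From PV = nRT: V₁ = nRT₁/P₁ = 0.05104 m³.
P constant ⇒ V ∝ T: P₂ = P₁; T₂ = T₁·(V₂/V₁) = 554.6 K.
Isothermal, so P V is constant: T₃ = T₂; P₃ = P₂·(V₂/V₃) = 302.2 kPa.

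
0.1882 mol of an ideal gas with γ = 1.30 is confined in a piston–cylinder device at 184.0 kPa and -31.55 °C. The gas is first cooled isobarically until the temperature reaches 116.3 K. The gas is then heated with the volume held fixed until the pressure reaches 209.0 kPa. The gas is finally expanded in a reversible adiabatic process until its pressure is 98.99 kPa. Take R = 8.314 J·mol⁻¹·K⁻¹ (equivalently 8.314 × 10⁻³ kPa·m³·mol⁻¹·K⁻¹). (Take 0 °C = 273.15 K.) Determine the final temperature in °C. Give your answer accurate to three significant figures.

T₄ ≈ -162 °C

Convert: T₁ = 241.6 K.
From PV = nRT: V₁ = nRT₁/P₁ = 0.002055 m³.
P constant ⇒ V ∝ T: P₂ = P₁; V₂ = V₁·(T₂/T₁) = 0.0009890 m³.
V constant ⇒ P ∝ T: V₃ = V₂; T₃ = T₂·(P₃/P₂) = 132.1 K.
Reversible adiabatic, γ = 1.30: T₄ = T₃·(P₄/P₃)^((γ−1)/γ) = 111.2 K; V₄ = V₃·(P₃/P₄)^(1/γ) = 0.001757 m³.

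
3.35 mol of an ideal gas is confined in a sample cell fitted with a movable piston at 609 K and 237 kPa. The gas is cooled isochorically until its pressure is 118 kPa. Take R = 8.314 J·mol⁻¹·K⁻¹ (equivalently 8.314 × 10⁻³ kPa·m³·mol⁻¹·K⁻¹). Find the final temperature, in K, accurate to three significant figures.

T₂ ≈ 303 K

From PV = nRT: V₁ = nRT₁/P₁ = 0.07157 m³.
V constant ⇒ P ∝ T: V₂ = V₁; T₂ = T₁·(P₂/P₁) = 303.2 K.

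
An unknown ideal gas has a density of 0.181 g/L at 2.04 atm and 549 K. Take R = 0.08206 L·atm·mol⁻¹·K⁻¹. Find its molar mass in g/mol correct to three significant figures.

M ≈ 4.00 g/mol

ρ = PM/(RT) ⇒ M = ρRT/P = (0.181 × 0.08206 × 549.0) / 2.04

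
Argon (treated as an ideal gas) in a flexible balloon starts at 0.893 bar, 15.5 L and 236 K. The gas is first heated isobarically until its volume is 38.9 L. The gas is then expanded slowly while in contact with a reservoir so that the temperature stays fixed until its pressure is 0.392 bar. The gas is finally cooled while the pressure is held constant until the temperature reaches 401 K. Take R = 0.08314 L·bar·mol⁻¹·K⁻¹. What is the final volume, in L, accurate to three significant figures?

V₄ ≈ 60.0 L

Isobaric, so V/T is constant: P₂ = P₁; T₂ = T₁·(V₂/V₁) = 592.3 K.
Isothermal, so P V is constant: T₃ = T₂; V₃ = V₂·(P₂/P₃) = 88.62 L.
Isobaric, so V/T is constant: P₄ = P₃; V₄ = V₃·(T₄/T₃) = 60.00 L.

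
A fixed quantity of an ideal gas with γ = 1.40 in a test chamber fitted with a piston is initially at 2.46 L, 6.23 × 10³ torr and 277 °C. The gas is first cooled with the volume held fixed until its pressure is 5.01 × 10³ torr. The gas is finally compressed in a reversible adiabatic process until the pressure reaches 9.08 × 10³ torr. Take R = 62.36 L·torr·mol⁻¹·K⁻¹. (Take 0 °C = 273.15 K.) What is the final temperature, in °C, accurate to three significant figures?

T₃ ≈ 251 °C

Convert: T₁ = 550.1 K.
V constant ⇒ P ∝ T: V₂ = V₁; T₂ = T₁·(P₂/P₁) = 442.4 K.
Reversible adiabatic, γ = 1.40: T₃ = T₂·(P₃/P₂)^((γ−1)/γ) = 524.3 K; V₃ = V₂·(P₂/P₃)^(1/γ) = 1.609 L.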